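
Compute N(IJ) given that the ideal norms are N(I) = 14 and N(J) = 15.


N(IJ) = N(I) * N(J)
= 14 * 15
= 210

210


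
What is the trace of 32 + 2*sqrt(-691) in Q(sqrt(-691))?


Tr(a + b*sqrt(d)) = (a + b*sqrt(d)) + (a - b*sqrt(d)) = 2a
= 2 * (32)
= 64

64


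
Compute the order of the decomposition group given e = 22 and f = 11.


|D_P| = e * f
= 22 * 11
= 242

242


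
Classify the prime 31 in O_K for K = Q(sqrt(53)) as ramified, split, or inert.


K = Q(sqrt(53)). Since d mod 4 = 1, disc(K) = 53.
Check p | disc: 53 mod 31 = 22.
p does not divide disc. Compute Legendre symbol (d/p):
22^((31-1)/2) mod 31 = -1
(d/p) = -1, so p is inert: (p) stays prime with e=1, f=2, g=1.
Therefore p is inert.

inert


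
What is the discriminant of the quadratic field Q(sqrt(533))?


For K = Q(sqrt(d)) with d squarefree: disc(K) = d if d = 1 mod 4, and disc(K) = 4d if d = 2 or 3 mod 4.
Here d = 533, and d mod 4 = 1.
d = 1 mod 4 (O_K = Z[(1+sqrt(d))/2]), so disc(K) = d = 533

533


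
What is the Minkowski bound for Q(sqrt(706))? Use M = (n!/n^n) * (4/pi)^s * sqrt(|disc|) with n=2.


d = 706, d mod 4 = 2, so disc(K) = 4d = 2824; |disc(K)| = 2824
Real quadratic field, so n = 2, s = r2 = 0, r1 = 2
M = (n!/n^n) * (4/pi)^s * sqrt(|disc(K)|) = (2!/2^2) * (4/pi)^0 * sqrt(2824)
= 0.5 * 1.000000 * 53.141321
= 26.5707

26.5707


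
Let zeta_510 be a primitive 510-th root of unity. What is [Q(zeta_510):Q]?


The degree equals Euler's totient phi(510).
510 = 2 * 3 * 5 * 17
phi(510) = 128

128


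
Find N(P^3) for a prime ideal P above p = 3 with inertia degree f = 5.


N(P^a) = p^(a*f)
= 3^(3*5)
= 3^15
= 14348907

14348907


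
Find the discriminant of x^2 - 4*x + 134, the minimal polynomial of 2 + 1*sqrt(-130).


The element 2 + 1*sqrt(-130) has minimal polynomial:
x^2 - 4*x + 134
Discriminant = (-4)^2 - 4*(134)
= 16 - 536
= -520

-520


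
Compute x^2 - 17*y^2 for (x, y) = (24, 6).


x^2 - d*y^2
= 24^2 - 17*6^2
= 576 - 612
= -36

-36


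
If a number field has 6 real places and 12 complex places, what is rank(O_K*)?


By Dirichlet's unit theorem:
rank = r1 + r2 - 1
= 6 + 12 - 1
= 17

17


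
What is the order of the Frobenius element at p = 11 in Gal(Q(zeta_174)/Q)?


The Frobenius at p in Gal(Q(zeta_n)/Q) = (Z/nZ)* is the class of p, so its order is ord_174(11), the smallest k >= 1 with 11^k = 1 mod 174.
n = 174 = 2 * 3 * 29, phi(174) = 56; the order divides phi(n).
Divisors of 56: 1, 2, 4, 7, 8, 14, 28, 56
Repeated squaring mod 174: 11^1 = 11, 11^2 = 121, 11^4 = 25, 11^8 = 103, 11^16 = 169, 11^32 = 25
Test divisors in increasing order:
  k=1: 11^1 = 11 mod 174
  k=2: 11^2 = 121 mod 174
  k=4: 11^4 = 25 mod 174
  k=7: 11^7 = 25 * 121 * 11 = 41 mod 174
  k=8: 11^8 = 103 mod 174
  k=14: 11^14 = 103 * 25 * 121 = 115 mod 174
  k=28: 11^28 = 169 * 103 * 25 = 1 mod 174  <- first divisor giving 1
Order = 28

28


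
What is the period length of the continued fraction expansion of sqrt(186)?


Run the CF algorithm for sqrt(186).
a_0 = floor(sqrt(186)) = 13; set m_0=0, q_0=1.
Recurrence: m' = q*a - m,  q' = (d - m'^2)/q,  a' = floor((a_0 + m')/q').
  step 1: m=13, q=17, a=1
  step 2: m=4, q=10, a=1
  step 3: m=6, q=15, a=1
  step 4: m=9, q=7, a=3
  step 5: m=12, q=6, a=4
  step 6: m=12, q=7, a=3
  step 7: m=9, q=15, a=1
  step 8: m=6, q=10, a=1
  step 9: m=4, q=17, a=1
  step 10: m=13, q=1, a=26
a_10 = 2*a_0 = 26, so the period closes here.
sqrt(186) = [13; 1, 1, 1, 3, 4, 3, 1, 1, 1, 26]
Period length = 10

10


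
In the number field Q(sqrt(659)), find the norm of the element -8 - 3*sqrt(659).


N(a + b*sqrt(d)) = a^2 - d*b^2
= (-8)^2 - (659)*(-3)^2
= 64 - 5931
= -5867

-5867


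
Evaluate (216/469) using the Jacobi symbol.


Compute (216/469) via quadratic reciprocity:
  pull out 2: (2/469) = -1  (since 469 mod 8 = 5)
  pull out 2: (2/469) = -1  (since 469 mod 8 = 5)
  pull out 2: (2/469) = -1  (since 469 mod 8 = 5)
  reciprocity: (27/469) -> +(469/27)
  reduce: (10/27)
  pull out 2: (2/27) = -1  (since 27 mod 8 = 3)
  reciprocity: (5/27) -> +(27/5)
  reduce: (2/5)
  pull out 2: (2/5) = -1  (since 5 mod 8 = 5)
  (1/5) = 1
Product of signs = -1

-1


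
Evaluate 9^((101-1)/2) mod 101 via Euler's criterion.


p = 101 is prime and the exponent is (p-1)/2 = 50, so by Euler's criterion 9^50 = (9/101) = +1 or -1 mod 101.
Compute by square-and-multiply:
  50 = 32 + 16 + 2 (binary 110010)
  Repeated squaring mod 101: 9^1 = 9, 9^2 = 81, 9^4 = 97, 9^8 = 16, 9^16 = 54, 9^32 = 88
  9^50 = 9^32 * 9^16 * 9^2 = 88 * 54 * 81 mod 101
    88 * 54 = 4752 = 5 mod 101
    5 * 81 = 405 = 1 mod 101
  9^50 = 1 mod 101
Result 1: 9 is a quadratic residue mod 101.
9^50 mod 101 = 1

1


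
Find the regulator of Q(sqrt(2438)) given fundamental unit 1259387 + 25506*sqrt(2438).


epsilon = 1259387 + 25506*sqrt(2438)
= 2.5188e+06
R = ln(2.5188e+06)
= 14.7393

14.7393


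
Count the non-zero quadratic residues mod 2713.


For prime p, the number of non-zero quadratic residues is (p-1)/2.
= (2713-1)/2
= 1356

1356


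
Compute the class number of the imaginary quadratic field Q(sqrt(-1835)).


K = Q(sqrt(-1835)). d mod 4 = 1, so D = disc(K) = d = -1835
h(K) equals the number of primitive reduced positive-definite forms (a, b, c) = a*x^2 + b*x*y + c*y^2 with b^2 - 4ac = D,
where reduced means |b| <= a <= c, with b >= 0 whenever |b| = a or a = c, and primitive means gcd(a, b, c) = 1.
Reduced forces 3a^2 <= |D| = 1835, so 1 <= a <= 24; b must have the parity of D, and c = (b^2 - D)/(4a) must be an integer >= a.
Enumerate a = 1..24, b in [-a, a]:
  a=1: (1, 1, 459)  [1]
  a=2: none
  a=3: (3, -1, 153), (3, 1, 153)  [2]
  a=4: none
  a=5: (5, 5, 93)  [1]
  a=6..8: none
  a=9: (9, -1, 51), (9, 1, 51)  [2]
  a=10..14: none
  a=15: (15, -5, 31), (15, 5, 31)  [2]
  a=16: none
  a=17: (17, -1, 27), (17, 1, 27)  [2]
  a=18..24: none
Total reduced forms: 1 + 2 + 1 + 2 + 2 + 2 = 10
h = 10

10


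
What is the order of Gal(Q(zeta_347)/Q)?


|Gal(Q(zeta_347)/Q)| = phi(347)
= 346

346


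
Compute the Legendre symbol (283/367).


p = 367 is prime, so compute (283/367) with the reciprocity algorithm (Jacobi-symbol steps: pull out 2s via (2/n), flip via reciprocity, reduce):
  reciprocity: (283/367) -> -(367/283)
  reduce: (84/283)
  pull out 2: (2/283) = -1  (since 283 mod 8 = 3)
  pull out 2: (2/283) = -1  (since 283 mod 8 = 3)
  reciprocity: (21/283) -> +(283/21)
  reduce: (10/21)
  pull out 2: (2/21) = -1  (since 21 mod 8 = 5)
  reciprocity: (5/21) -> +(21/5)
  reduce: (1/5)
  (1/5) = 1
Product of signs = 1
(283/367) = 1

1


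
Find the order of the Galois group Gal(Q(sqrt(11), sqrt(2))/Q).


The 2 square roots of distinct primes are multiplicatively independent over Q,
so [K:Q] = 2^2 and Gal(K/Q) is isomorphic to (Z/2Z)^2.
|Gal| = 2^2 = 4

4


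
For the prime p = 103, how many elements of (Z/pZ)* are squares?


For prime p, the number of non-zero quadratic residues is (p-1)/2.
= (103-1)/2
= 51

51


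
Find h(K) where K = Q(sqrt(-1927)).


K = Q(sqrt(-1927)). d mod 4 = 1, so D = disc(K) = d = -1927
h(K) equals the number of primitive reduced positive-definite forms (a, b, c) = a*x^2 + b*x*y + c*y^2 with b^2 - 4ac = D,
where reduced means |b| <= a <= c, with b >= 0 whenever |b| = a or a = c, and primitive means gcd(a, b, c) = 1.
Reduced forces 3a^2 <= |D| = 1927, so 1 <= a <= 25; b must have the parity of D, and c = (b^2 - D)/(4a) must be an integer >= a.
Enumerate a = 1..25, b in [-a, a]:
  a=1: (1, 1, 482)  [1]
  a=2: (2, -1, 241), (2, 1, 241)  [2]
  a=3: none
  a=4: (4, -3, 121), (4, 3, 121)  [2]
  a=5..7: none
  a=8: (8, -5, 61), (8, 5, 61)  [2]
  a=9..10: none
  a=11: (11, -3, 44), (11, 3, 44)  [2]
  a=12: none
  a=13: (13, -7, 38), (13, 7, 38)  [2]
  a=14..15: none
  a=16: (16, -11, 32), (16, 11, 32)  [2]
  a=17..18: none
  a=19: (19, -7, 26), (19, 7, 26)  [2]
  a=20..21: none
  a=22: (22, -19, 26), (22, 3, 22), (22, 19, 26)  [3]
  a=23..25: none
Total reduced forms: 1 + 2 + 2 + 2 + 2 + 2 + 2 + 2 + 3 = 18
h = 18

18


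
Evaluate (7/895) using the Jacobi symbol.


Compute (7/895) via quadratic reciprocity:
  reciprocity: (7/895) -> -(895/7)
  reduce: (6/7)
  pull out 2: (2/7) = +1  (since 7 mod 8 = 7)
  reciprocity: (3/7) -> -(7/3)
  reduce: (1/3)
  (1/3) = 1
Product of signs = 1

1


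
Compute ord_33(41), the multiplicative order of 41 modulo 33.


We want ord_33(41), the smallest k >= 1 with 41^k = 1 mod 33.
n = 33 = 3 * 11, phi(33) = 20; the order divides phi(n).
Divisors of 20: 1, 2, 4, 5, 10, 20
Repeated squaring mod 33: 41^1 = 8, 41^2 = 31, 41^4 = 4, 41^8 = 16, 41^16 = 25
Test divisors in increasing order:
  k=1: 41^1 = 8 mod 33
  k=2: 41^2 = 31 mod 33
  k=4: 41^4 = 4 mod 33
  k=5: 41^5 = 4 * 8 = 32 mod 33
  k=10: 41^10 = 16 * 31 = 1 mod 33  <- first divisor giving 1
Order = 10

10


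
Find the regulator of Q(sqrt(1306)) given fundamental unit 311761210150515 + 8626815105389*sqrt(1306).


epsilon = 311761210150515 + 8626815105389*sqrt(1306)
= 6.2352e+14
R = ln(6.2352e+14)
= 34.0664

34.0664


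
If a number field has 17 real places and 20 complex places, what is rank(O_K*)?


By Dirichlet's unit theorem:
rank = r1 + r2 - 1
= 17 + 20 - 1
= 36

36


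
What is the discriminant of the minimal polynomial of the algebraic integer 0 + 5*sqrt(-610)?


The element 0 + 5*sqrt(-610) has minimal polynomial:
x^2 + 0*x + 15250
Discriminant = (0)^2 - 4*(15250)
= 0 - 61000
= -61000

-61000


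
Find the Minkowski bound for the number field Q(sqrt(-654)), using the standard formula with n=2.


d = -654, d mod 4 = 2, so disc(K) = 4d = -2616; |disc(K)| = 2616
Imaginary quadratic field, so n = 2, s = r2 = 1, r1 = 0
M = (n!/n^n) * (4/pi)^s * sqrt(|disc(K)|) = (2!/2^2) * (4/pi)^1 * sqrt(2616)
= 0.5 * 1.273240 * 51.146847
= 32.5611

32.5611


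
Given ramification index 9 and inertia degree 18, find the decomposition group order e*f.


|D_P| = e * f
= 9 * 18
= 162

162


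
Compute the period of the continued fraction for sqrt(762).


Run the CF algorithm for sqrt(762).
a_0 = floor(sqrt(762)) = 27; set m_0=0, q_0=1.
Recurrence: m' = q*a - m,  q' = (d - m'^2)/q,  a' = floor((a_0 + m')/q').
  step 1: m=27, q=33, a=1
  step 2: m=6, q=22, a=1
  step 3: m=16, q=23, a=1
  step 4: m=7, q=31, a=1
  step 5: m=24, q=6, a=8
  step 6: m=24, q=31, a=1
  step 7: m=7, q=23, a=1
  step 8: m=16, q=22, a=1
  step 9: m=6, q=33, a=1
  step 10: m=27, q=1, a=54
a_10 = 2*a_0 = 54, so the period closes here.
sqrt(762) = [27; 1, 1, 1, 1, 8, 1, 1, 1, 1, 54]
Period length = 10

10


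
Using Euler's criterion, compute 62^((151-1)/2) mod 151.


p = 151 is prime and the exponent is (p-1)/2 = 75, so by Euler's criterion 62^75 = (62/151) = +1 or -1 mod 151.
Compute by square-and-multiply:
  75 = 64 + 8 + 2 + 1 (binary 1001011)
  Repeated squaring mod 151: 62^1 = 62, 62^2 = 69, 62^4 = 80, 62^8 = 58, 62^16 = 42, 62^32 = 103, 62^64 = 39
  62^75 = 62^64 * 62^8 * 62^2 * 62^1 = 39 * 58 * 69 * 62 mod 151
    39 * 58 = 2262 = 148 mod 151
    148 * 69 = 10212 = 95 mod 151
    95 * 62 = 5890 = 1 mod 151
  62^75 = 1 mod 151
Result 1: 62 is a quadratic residue mod 151.
62^75 mod 151 = 1

1


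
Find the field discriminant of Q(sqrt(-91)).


For K = Q(sqrt(d)) with d squarefree: disc(K) = d if d = 1 mod 4, and disc(K) = 4d if d = 2 or 3 mod 4.
Here d = -91, and d mod 4 = 1.
d = 1 mod 4 (O_K = Z[(1+sqrt(d))/2]), so disc(K) = d = -91

-91


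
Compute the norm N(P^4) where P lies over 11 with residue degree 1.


N(P^a) = p^(a*f)
= 11^(4*1)
= 11^4
= 14641

14641


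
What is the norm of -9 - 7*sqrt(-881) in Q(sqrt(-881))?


N(a + b*sqrt(d)) = a^2 - d*b^2
= (-9)^2 - (-881)*(-7)^2
= 81 + 43169
= 43250

43250


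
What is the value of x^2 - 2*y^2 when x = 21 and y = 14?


x^2 - d*y^2
= 21^2 - 2*14^2
= 441 - 392
= 49

49


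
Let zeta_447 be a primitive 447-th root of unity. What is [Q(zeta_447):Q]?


The degree equals Euler's totient phi(447).
447 = 3 * 149
phi(447) = 296

296


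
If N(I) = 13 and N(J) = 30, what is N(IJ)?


N(IJ) = N(I) * N(J)
= 13 * 30
= 390

390


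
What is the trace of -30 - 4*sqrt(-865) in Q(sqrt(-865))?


Tr(a + b*sqrt(d)) = (a + b*sqrt(d)) + (a - b*sqrt(d)) = 2a
= 2 * (-30)
= -60

-60


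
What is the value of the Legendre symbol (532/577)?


p = 577 is prime, so compute (532/577) with the reciprocity algorithm (Jacobi-symbol steps: pull out 2s via (2/n), flip via reciprocity, reduce):
  pull out 2: (2/577) = +1  (since 577 mod 8 = 1)
  pull out 2: (2/577) = +1  (since 577 mod 8 = 1)
  reciprocity: (133/577) -> +(577/133)
  reduce: (45/133)
  reciprocity: (45/133) -> +(133/45)
  reduce: (43/45)
  reciprocity: (43/45) -> +(45/43)
  reduce: (2/43)
  pull out 2: (2/43) = -1  (since 43 mod 8 = 3)
  (1/43) = 1
Product of signs = -1
(532/577) = -1

-1


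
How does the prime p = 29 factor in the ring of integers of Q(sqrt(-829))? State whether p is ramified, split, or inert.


K = Q(sqrt(-829)). Since d mod 4 = 3, disc(K) = -3316.
Check p | disc: -3316 mod 29 = 19.
p does not divide disc. Compute Legendre symbol (d/p):
12^((29-1)/2) mod 29 = -1
(d/p) = -1, so p is inert: (p) stays prime with e=1, f=2, g=1.
Therefore p is inert.

inert


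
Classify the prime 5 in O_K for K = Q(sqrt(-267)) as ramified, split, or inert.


K = Q(sqrt(-267)). Since d mod 4 = 1, disc(K) = -267.
Check p | disc: -267 mod 5 = 3.
p does not divide disc. Compute Legendre symbol (d/p):
3^((5-1)/2) mod 5 = -1
(d/p) = -1, so p is inert: (p) stays prime with e=1, f=2, g=1.
Therefore p is inert.

inert


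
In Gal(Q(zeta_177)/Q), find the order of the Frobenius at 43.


The Frobenius at p in Gal(Q(zeta_n)/Q) = (Z/nZ)* is the class of p, so its order is ord_177(43), the smallest k >= 1 with 43^k = 1 mod 177.
n = 177 = 3 * 59, phi(177) = 116; the order divides phi(n).
Divisors of 116: 1, 2, 4, 29, 58, 116
Repeated squaring mod 177: 43^1 = 43, 43^2 = 79, 43^4 = 46, 43^8 = 169, 43^16 = 64, 43^32 = 25, 43^64 = 94
Test divisors in increasing order:
  k=1: 43^1 = 43 mod 177
  k=2: 43^2 = 79 mod 177
  k=4: 43^4 = 46 mod 177
  k=29: 43^29 = 64 * 169 * 46 * 43 = 58 mod 177
  k=58: 43^58 = 25 * 64 * 169 * 79 = 1 mod 177  <- first divisor giving 1
Order = 58

58


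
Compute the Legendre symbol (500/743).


p = 743 is prime, so compute (500/743) with the reciprocity algorithm (Jacobi-symbol steps: pull out 2s via (2/n), flip via reciprocity, reduce):
  pull out 2: (2/743) = +1  (since 743 mod 8 = 7)
  pull out 2: (2/743) = +1  (since 743 mod 8 = 7)
  reciprocity: (125/743) -> +(743/125)
  reduce: (118/125)
  pull out 2: (2/125) = -1  (since 125 mod 8 = 5)
  reciprocity: (59/125) -> +(125/59)
  reduce: (7/59)
  reciprocity: (7/59) -> -(59/7)
  reduce: (3/7)
  reciprocity: (3/7) -> -(7/3)
  reduce: (1/3)
  (1/3) = 1
Product of signs = -1
(500/743) = -1

-1


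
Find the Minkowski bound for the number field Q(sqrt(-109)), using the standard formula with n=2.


d = -109, d mod 4 = 3, so disc(K) = 4d = -436; |disc(K)| = 436
Imaginary quadratic field, so n = 2, s = r2 = 1, r1 = 0
M = (n!/n^n) * (4/pi)^s * sqrt(|disc(K)|) = (2!/2^2) * (4/pi)^1 * sqrt(436)
= 0.5 * 1.273240 * 20.880613
= 13.2930

13.2930


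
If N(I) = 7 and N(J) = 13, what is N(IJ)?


N(IJ) = N(I) * N(J)
= 7 * 13
= 91

91


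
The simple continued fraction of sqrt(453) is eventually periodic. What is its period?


Run the CF algorithm for sqrt(453).
a_0 = floor(sqrt(453)) = 21; set m_0=0, q_0=1.
Recurrence: m' = q*a - m,  q' = (d - m'^2)/q,  a' = floor((a_0 + m')/q').
  step 1: m=21, q=12, a=3
  step 2: m=15, q=19, a=1
  step 3: m=4, q=23, a=1
  step 4: m=19, q=4, a=10
  step 5: m=21, q=3, a=14
  step 6: m=21, q=4, a=10
  step 7: m=19, q=23, a=1
  step 8: m=4, q=19, a=1
  step 9: m=15, q=12, a=3
  step 10: m=21, q=1, a=42
a_10 = 2*a_0 = 42, so the period closes here.
sqrt(453) = [21; 3, 1, 1, 10, 14, 10, 1, 1, 3, 42]
Period length = 10

10


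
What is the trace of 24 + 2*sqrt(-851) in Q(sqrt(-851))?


Tr(a + b*sqrt(d)) = (a + b*sqrt(d)) + (a - b*sqrt(d)) = 2a
= 2 * (24)
= 48

48


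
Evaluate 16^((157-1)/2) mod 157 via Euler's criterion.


p = 157 is prime and the exponent is (p-1)/2 = 78, so by Euler's criterion 16^78 = (16/157) = +1 or -1 mod 157.
Compute by square-and-multiply:
  78 = 64 + 8 + 4 + 2 (binary 1001110)
  Repeated squaring mod 157: 16^1 = 16, 16^2 = 99, 16^4 = 67, 16^8 = 93, 16^16 = 14, 16^32 = 39, 16^64 = 108
  16^78 = 16^64 * 16^8 * 16^4 * 16^2 = 108 * 93 * 67 * 99 mod 157
    108 * 93 = 10044 = 153 mod 157
    153 * 67 = 10251 = 46 mod 157
    46 * 99 = 4554 = 1 mod 157
  16^78 = 1 mod 157
Result 1: 16 is a quadratic residue mod 157.
16^78 mod 157 = 1

1


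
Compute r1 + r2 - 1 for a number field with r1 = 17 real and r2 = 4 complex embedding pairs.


By Dirichlet's unit theorem:
rank = r1 + r2 - 1
= 17 + 4 - 1
= 20

20


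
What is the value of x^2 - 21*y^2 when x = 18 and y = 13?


x^2 - d*y^2
= 18^2 - 21*13^2
= 324 - 3549
= -3225

-3225


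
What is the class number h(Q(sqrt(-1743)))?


K = Q(sqrt(-1743)). d mod 4 = 1, so D = disc(K) = d = -1743
h(K) equals the number of primitive reduced positive-definite forms (a, b, c) = a*x^2 + b*x*y + c*y^2 with b^2 - 4ac = D,
where reduced means |b| <= a <= c, with b >= 0 whenever |b| = a or a = c, and primitive means gcd(a, b, c) = 1.
Reduced forces 3a^2 <= |D| = 1743, so 1 <= a <= 24; b must have the parity of D, and c = (b^2 - D)/(4a) must be an integer >= a.
Enumerate a = 1..24, b in [-a, a]:
  a=1: (1, 1, 436)  [1]
  a=2: (2, -1, 218), (2, 1, 218)  [2]
  a=3: (3, 3, 146)  [1]
  a=4: (4, -1, 109), (4, 1, 109)  [2]
  a=5: none
  a=6: (6, -3, 73), (6, 3, 73)  [2]
  a=7: (7, 7, 64)  [1]
  a=8: (8, -7, 56), (8, 7, 56)  [2]
  a=9..11: none
  a=12: (12, -9, 38), (12, 9, 38)  [2]
  a=13: (13, -5, 34), (13, 5, 34)  [2]
  a=14: (14, -7, 32), (14, 7, 32)  [2]
  a=15: none
  a=16: (16, -7, 28), (16, 7, 28)  [2]
  a=17: (17, -5, 26), (17, 5, 26)  [2]
  a=18: none
  a=19: (19, -9, 24), (19, 9, 24)  [2]
  a=20: none
  a=21: (21, 21, 26)  [1]
  a=22..24: none
Total reduced forms: 1 + 2 + 1 + 2 + 2 + 1 + 2 + 2 + 2 + 2 + 2 + 2 + 2 + 1 = 24
h = 24

24


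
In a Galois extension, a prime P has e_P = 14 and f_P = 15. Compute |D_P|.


|D_P| = e * f
= 14 * 15
= 210

210


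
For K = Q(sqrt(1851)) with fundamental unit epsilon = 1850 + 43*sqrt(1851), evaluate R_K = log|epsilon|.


epsilon = 1850 + 43*sqrt(1851)
= 3699.9997
R = ln(3699.9997)
= 8.2161

8.2161


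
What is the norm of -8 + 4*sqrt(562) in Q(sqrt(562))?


N(a + b*sqrt(d)) = a^2 - d*b^2
= (-8)^2 - (562)*(4)^2
= 64 - 8992
= -8928

-8928


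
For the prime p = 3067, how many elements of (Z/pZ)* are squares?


For prime p, the number of non-zero quadratic residues is (p-1)/2.
= (3067-1)/2
= 1533

1533


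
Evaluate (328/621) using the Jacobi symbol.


Compute (328/621) via quadratic reciprocity:
  pull out 2: (2/621) = -1  (since 621 mod 8 = 5)
  pull out 2: (2/621) = -1  (since 621 mod 8 = 5)
  pull out 2: (2/621) = -1  (since 621 mod 8 = 5)
  reciprocity: (41/621) -> +(621/41)
  reduce: (6/41)
  pull out 2: (2/41) = +1  (since 41 mod 8 = 1)
  reciprocity: (3/41) -> +(41/3)
  reduce: (2/3)
  pull out 2: (2/3) = -1  (since 3 mod 8 = 3)
  (1/3) = 1
Product of signs = 1

1


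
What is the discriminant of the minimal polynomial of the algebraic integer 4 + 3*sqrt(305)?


The element 4 + 3*sqrt(305) has minimal polynomial:
x^2 - 8*x - 2729
Discriminant = (-8)^2 - 4*(-2729)
= 64 + 10916
= 10980

10980


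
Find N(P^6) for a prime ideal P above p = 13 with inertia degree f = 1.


N(P^a) = p^(a*f)
= 13^(6*1)
= 13^6
= 4826809

4826809


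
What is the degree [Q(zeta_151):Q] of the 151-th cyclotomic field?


The degree equals Euler's totient phi(151).
151 = 151
phi(151) = 150

150


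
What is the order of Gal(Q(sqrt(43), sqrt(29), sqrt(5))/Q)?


The 3 square roots of distinct primes are multiplicatively independent over Q,
so [K:Q] = 2^3 and Gal(K/Q) is isomorphic to (Z/2Z)^3.
|Gal| = 2^3 = 8

8


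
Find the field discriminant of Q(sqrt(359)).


For K = Q(sqrt(d)) with d squarefree: disc(K) = d if d = 1 mod 4, and disc(K) = 4d if d = 2 or 3 mod 4.
Here d = 359, and d mod 4 = 3.
d = 3 mod 4, not 1 (O_K = Z[sqrt(d)]), so disc(K) = 4d = 4 * (359) = 1436

1436


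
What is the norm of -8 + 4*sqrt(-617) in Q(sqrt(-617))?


N(a + b*sqrt(d)) = a^2 - d*b^2
= (-8)^2 - (-617)*(4)^2
= 64 + 9872
= 9936

9936


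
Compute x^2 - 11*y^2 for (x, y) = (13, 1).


x^2 - d*y^2
= 13^2 - 11*1^2
= 169 - 11
= 158

158


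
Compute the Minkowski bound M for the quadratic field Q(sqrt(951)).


d = 951, d mod 4 = 3, so disc(K) = 4d = 3804; |disc(K)| = 3804
Real quadratic field, so n = 2, s = r2 = 0, r1 = 2
M = (n!/n^n) * (4/pi)^s * sqrt(|disc(K)|) = (2!/2^2) * (4/pi)^0 * sqrt(3804)
= 0.5 * 1.000000 * 61.676576
= 30.8383

30.8383


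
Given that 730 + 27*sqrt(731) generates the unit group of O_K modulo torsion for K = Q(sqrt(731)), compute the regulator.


epsilon = 730 + 27*sqrt(731)
= 1459.9993
R = ln(1459.9993)
= 7.2862

7.2862


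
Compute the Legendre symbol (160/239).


p = 239 is prime, so compute (160/239) with the reciprocity algorithm (Jacobi-symbol steps: pull out 2s via (2/n), flip via reciprocity, reduce):
  pull out 2: (2/239) = +1  (since 239 mod 8 = 7)
  pull out 2: (2/239) = +1  (since 239 mod 8 = 7)
  pull out 2: (2/239) = +1  (since 239 mod 8 = 7)
  pull out 2: (2/239) = +1  (since 239 mod 8 = 7)
  pull out 2: (2/239) = +1  (since 239 mod 8 = 7)
  reciprocity: (5/239) -> +(239/5)
  reduce: (4/5)
  pull out 2: (2/5) = -1  (since 5 mod 8 = 5)
  pull out 2: (2/5) = -1  (since 5 mod 8 = 5)
  (1/5) = 1
Product of signs = 1
(160/239) = 1

1


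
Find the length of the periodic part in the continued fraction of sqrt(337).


Run the CF algorithm for sqrt(337).
a_0 = floor(sqrt(337)) = 18; set m_0=0, q_0=1.
Recurrence: m' = q*a - m,  q' = (d - m'^2)/q,  a' = floor((a_0 + m')/q').
  step 1: m=18, q=13, a=2
  step 2: m=8, q=21, a=1
  step 3: m=13, q=8, a=3
  step 4: m=11, q=27, a=1
  step 5: m=16, q=3, a=11
  step 6: m=17, q=16, a=2
  step 7: m=15, q=7, a=4
  step 8: m=13, q=24, a=1
  step 9: m=11, q=9, a=3
  step 10: m=16, q=9, a=3
  step 11: m=11, q=24, a=1
  step 12: m=13, q=7, a=4
  step 13: m=15, q=16, a=2
  step 14: m=17, q=3, a=11
  step 15: m=16, q=27, a=1
  step 16: m=11, q=8, a=3
  step 17: m=13, q=21, a=1
  step 18: m=8, q=13, a=2
  step 19: m=18, q=1, a=36
a_19 = 2*a_0 = 36, so the period closes here.
sqrt(337) = [18; 2, 1, 3, 1, 11, 2, 4, 1, 3, 3, 1, 4, 2, 11, 1, 3, 1, 2, 36]
Period length = 19

19


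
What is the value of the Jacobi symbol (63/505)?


Compute (63/505) via quadratic reciprocity:
  reciprocity: (63/505) -> +(505/63)
  reduce: (1/63)
  (1/63) = 1
Product of signs = 1

1


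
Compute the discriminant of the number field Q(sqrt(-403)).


For K = Q(sqrt(d)) with d squarefree: disc(K) = d if d = 1 mod 4, and disc(K) = 4d if d = 2 or 3 mod 4.
Here d = -403, and d mod 4 = 1.
d = 1 mod 4 (O_K = Z[(1+sqrt(d))/2]), so disc(K) = d = -403

-403


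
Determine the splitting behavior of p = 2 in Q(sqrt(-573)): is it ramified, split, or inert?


K = Q(sqrt(-573)). Since d mod 4 = 3, disc(K) = -2292.
Check p | disc: -2292 mod 2 = 0.
p divides disc, so p ramifies: (p) = P^2 with e=2, f=1, g=1.
Therefore p is ramified.

ramified


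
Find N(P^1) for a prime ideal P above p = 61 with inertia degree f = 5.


N(P^a) = p^(a*f)
= 61^(1*5)
= 61^5
= 844596301

844596301


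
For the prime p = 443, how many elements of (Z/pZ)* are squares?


For prime p, the number of non-zero quadratic residues is (p-1)/2.
= (443-1)/2
= 221

221


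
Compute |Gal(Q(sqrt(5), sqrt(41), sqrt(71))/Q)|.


The 3 square roots of distinct primes are multiplicatively independent over Q,
so [K:Q] = 2^3 and Gal(K/Q) is isomorphic to (Z/2Z)^3.
|Gal| = 2^3 = 8

8


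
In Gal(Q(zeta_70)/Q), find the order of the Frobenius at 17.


The Frobenius at p in Gal(Q(zeta_n)/Q) = (Z/nZ)* is the class of p, so its order is ord_70(17), the smallest k >= 1 with 17^k = 1 mod 70.
n = 70 = 2 * 5 * 7, phi(70) = 24; the order divides phi(n).
Divisors of 24: 1, 2, 3, 4, 6, 8, 12, 24
Repeated squaring mod 70: 17^1 = 17, 17^2 = 9, 17^4 = 11, 17^8 = 51, 17^16 = 11
Test divisors in increasing order:
  k=1: 17^1 = 17 mod 70
  k=2: 17^2 = 9 mod 70
  k=3: 17^3 = 9 * 17 = 13 mod 70
  k=4: 17^4 = 11 mod 70
  k=6: 17^6 = 11 * 9 = 29 mod 70
  k=8: 17^8 = 51 mod 70
  k=12: 17^12 = 51 * 11 = 1 mod 70  <- first divisor giving 1
Order = 12

12


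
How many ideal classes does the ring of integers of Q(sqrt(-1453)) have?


K = Q(sqrt(-1453)). d mod 4 = 3, so D = disc(K) = 4d = -5812
h(K) equals the number of primitive reduced positive-definite forms (a, b, c) = a*x^2 + b*x*y + c*y^2 with b^2 - 4ac = D,
where reduced means |b| <= a <= c, with b >= 0 whenever |b| = a or a = c, and primitive means gcd(a, b, c) = 1.
Reduced forces 3a^2 <= |D| = 5812, so 1 <= a <= 44; b must have the parity of D, and c = (b^2 - D)/(4a) must be an integer >= a.
Enumerate a = 1..44, b in [-a, a]:
  a=1: (1, 0, 1453)  [1]
  a=2: (2, 2, 727)  [1]
  a=3..12: none
  a=13: (13, -8, 113), (13, 8, 113)  [2]
  a=14..16: none
  a=17: (17, -6, 86), (17, 6, 86)  [2]
  a=18..25: none
  a=26: (26, -18, 59), (26, 18, 59)  [2]
  a=27..30: none
  a=31: (31, -4, 47), (31, 4, 47)  [2]
  a=32..33: none
  a=34: (34, -6, 43), (34, 6, 43)  [2]
  a=35..36: none
  a=37: (37, -16, 41), (37, 16, 41)  [2]
  a=38..44: none
Total reduced forms: 1 + 1 + 2 + 2 + 2 + 2 + 2 + 2 = 14
h = 14

14


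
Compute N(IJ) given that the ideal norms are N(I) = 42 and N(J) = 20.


N(IJ) = N(I) * N(J)
= 42 * 20
= 840

840


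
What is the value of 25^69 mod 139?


p = 139 is prime and the exponent is (p-1)/2 = 69, so by Euler's criterion 25^69 = (25/139) = +1 or -1 mod 139.
Compute by square-and-multiply:
  69 = 64 + 4 + 1 (binary 1000101)
  Repeated squaring mod 139: 25^1 = 25, 25^2 = 69, 25^4 = 35, 25^8 = 113, 25^16 = 120, 25^32 = 83, 25^64 = 78
  25^69 = 25^64 * 25^4 * 25^1 = 78 * 35 * 25 mod 139
    78 * 35 = 2730 = 89 mod 139
    89 * 25 = 2225 = 1 mod 139
  25^69 = 1 mod 139
Result 1: 25 is a quadratic residue mod 139.
25^69 mod 139 = 1

1


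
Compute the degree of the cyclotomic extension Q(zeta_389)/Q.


The degree equals Euler's totient phi(389).
389 = 389
phi(389) = 388

388


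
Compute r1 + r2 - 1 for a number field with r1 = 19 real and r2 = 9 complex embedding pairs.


By Dirichlet's unit theorem:
rank = r1 + r2 - 1
= 19 + 9 - 1
= 27

27


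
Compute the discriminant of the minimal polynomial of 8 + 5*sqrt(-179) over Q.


The element 8 + 5*sqrt(-179) has minimal polynomial:
x^2 - 16*x + 4539
Discriminant = (-16)^2 - 4*(4539)
= 256 - 18156
= -17900

-17900


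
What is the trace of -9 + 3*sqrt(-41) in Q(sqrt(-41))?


Tr(a + b*sqrt(d)) = (a + b*sqrt(d)) + (a - b*sqrt(d)) = 2a
= 2 * (-9)
= -18

-18


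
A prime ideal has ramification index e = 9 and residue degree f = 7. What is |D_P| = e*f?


|D_P| = e * f
= 9 * 7
= 63

63


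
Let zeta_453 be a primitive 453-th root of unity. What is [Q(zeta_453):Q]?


The degree equals Euler's totient phi(453).
453 = 3 * 151
phi(453) = 300

300


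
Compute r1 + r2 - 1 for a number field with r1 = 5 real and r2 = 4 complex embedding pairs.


By Dirichlet's unit theorem:
rank = r1 + r2 - 1
= 5 + 4 - 1
= 8

8


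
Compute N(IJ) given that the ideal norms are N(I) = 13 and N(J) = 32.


N(IJ) = N(I) * N(J)
= 13 * 32
= 416

416


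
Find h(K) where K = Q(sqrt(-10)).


K = Q(sqrt(-10)). d mod 4 = 2, so D = disc(K) = 4d = -40
h(K) equals the number of primitive reduced positive-definite forms (a, b, c) = a*x^2 + b*x*y + c*y^2 with b^2 - 4ac = D,
where reduced means |b| <= a <= c, with b >= 0 whenever |b| = a or a = c, and primitive means gcd(a, b, c) = 1.
Reduced forces 3a^2 <= |D| = 40, so 1 <= a <= 3; b must have the parity of D, and c = (b^2 - D)/(4a) must be an integer >= a.
Enumerate a = 1..3, b in [-a, a]:
  a=1: (1, 0, 10)  [1]
  a=2: (2, 0, 5)  [1]
  a=3: none
Total reduced forms: 1 + 1 = 2
h = 2

2


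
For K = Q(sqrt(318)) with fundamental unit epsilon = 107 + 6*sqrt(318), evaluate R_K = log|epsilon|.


epsilon = 107 + 6*sqrt(318)
= 213.9953
R = ln(213.9953)
= 5.3660

5.3660


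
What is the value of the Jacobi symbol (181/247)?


Compute (181/247) via quadratic reciprocity:
  reciprocity: (181/247) -> +(247/181)
  reduce: (66/181)
  pull out 2: (2/181) = -1  (since 181 mod 8 = 5)
  reciprocity: (33/181) -> +(181/33)
  reduce: (16/33)
  pull out 2: (2/33) = +1  (since 33 mod 8 = 1)
  pull out 2: (2/33) = +1  (since 33 mod 8 = 1)
  pull out 2: (2/33) = +1  (since 33 mod 8 = 1)
  pull out 2: (2/33) = +1  (since 33 mod 8 = 1)
  (1/33) = 1
Product of signs = -1

-1


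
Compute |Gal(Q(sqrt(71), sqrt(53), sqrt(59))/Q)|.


The 3 square roots of distinct primes are multiplicatively independent over Q,
so [K:Q] = 2^3 and Gal(K/Q) is isomorphic to (Z/2Z)^3.
|Gal| = 2^3 = 8

8


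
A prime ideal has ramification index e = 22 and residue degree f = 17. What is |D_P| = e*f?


|D_P| = e * f
= 22 * 17
= 374

374


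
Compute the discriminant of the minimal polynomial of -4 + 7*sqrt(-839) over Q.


The element -4 + 7*sqrt(-839) has minimal polynomial:
x^2 + 8*x + 41127
Discriminant = (8)^2 - 4*(41127)
= 64 - 164508
= -164444

-164444


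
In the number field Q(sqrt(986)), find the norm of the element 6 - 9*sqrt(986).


N(a + b*sqrt(d)) = a^2 - d*b^2
= (6)^2 - (986)*(-9)^2
= 36 - 79866
= -79830

-79830


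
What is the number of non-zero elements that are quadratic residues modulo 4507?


For prime p, the number of non-zero quadratic residues is (p-1)/2.
= (4507-1)/2
= 2253

2253


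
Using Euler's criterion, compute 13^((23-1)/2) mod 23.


p = 23 is prime and the exponent is (p-1)/2 = 11, so by Euler's criterion 13^11 = (13/23) = +1 or -1 mod 23.
Compute by square-and-multiply:
  11 = 8 + 2 + 1 (binary 1011)
  Repeated squaring mod 23: 13^1 = 13, 13^2 = 8, 13^4 = 18, 13^8 = 2
  13^11 = 13^8 * 13^2 * 13^1 = 2 * 8 * 13 mod 23
    2 * 8 = 16 = 16 mod 23
    16 * 13 = 208 = 1 mod 23
  13^11 = 1 mod 23
Result 1: 13 is a quadratic residue mod 23.
13^11 mod 23 = 1

1


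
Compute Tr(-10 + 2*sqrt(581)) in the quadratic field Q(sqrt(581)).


Tr(a + b*sqrt(d)) = (a + b*sqrt(d)) + (a - b*sqrt(d)) = 2a
= 2 * (-10)
= -20

-20


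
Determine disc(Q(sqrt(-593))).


For K = Q(sqrt(d)) with d squarefree: disc(K) = d if d = 1 mod 4, and disc(K) = 4d if d = 2 or 3 mod 4.
Here d = -593, and d mod 4 = 3.
d = 3 mod 4, not 1 (O_K = Z[sqrt(d)]), so disc(K) = 4d = 4 * (-593) = -2372

-2372


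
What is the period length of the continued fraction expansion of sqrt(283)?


Run the CF algorithm for sqrt(283).
a_0 = floor(sqrt(283)) = 16; set m_0=0, q_0=1.
Recurrence: m' = q*a - m,  q' = (d - m'^2)/q,  a' = floor((a_0 + m')/q').
  step 1: m=16, q=27, a=1
  step 2: m=11, q=6, a=4
  step 3: m=13, q=19, a=1
  step 4: m=6, q=13, a=1
  step 5: m=7, q=18, a=1
  step 6: m=11, q=9, a=3
  step 7: m=16, q=3, a=10
  step 8: m=14, q=29, a=1
  step 9: m=15, q=2, a=15
  step 10: m=15, q=29, a=1
  step 11: m=14, q=3, a=10
  step 12: m=16, q=9, a=3
  step 13: m=11, q=18, a=1
  step 14: m=7, q=13, a=1
  step 15: m=6, q=19, a=1
  step 16: m=13, q=6, a=4
  step 17: m=11, q=27, a=1
  step 18: m=16, q=1, a=32
a_18 = 2*a_0 = 32, so the period closes here.
sqrt(283) = [16; 1, 4, 1, 1, 1, 3, 10, 1, 15, 1, 10, 3, 1, 1, 1, 4, 1, 32]
Period length = 18

18


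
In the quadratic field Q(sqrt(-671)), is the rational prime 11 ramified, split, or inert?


K = Q(sqrt(-671)). Since d mod 4 = 1, disc(K) = -671.
Check p | disc: -671 mod 11 = 0.
p divides disc, so p ramifies: (p) = P^2 with e=2, f=1, g=1.
Therefore p is ramified.

ramified


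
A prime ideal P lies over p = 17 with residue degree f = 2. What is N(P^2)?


N(P^a) = p^(a*f)
= 17^(2*2)
= 17^4
= 83521

83521


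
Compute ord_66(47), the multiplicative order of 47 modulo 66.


We want ord_66(47), the smallest k >= 1 with 47^k = 1 mod 66.
n = 66 = 2 * 3 * 11, phi(66) = 20; the order divides phi(n).
Divisors of 20: 1, 2, 4, 5, 10, 20
Repeated squaring mod 66: 47^1 = 47, 47^2 = 31, 47^4 = 37, 47^8 = 49, 47^16 = 25
Test divisors in increasing order:
  k=1: 47^1 = 47 mod 66
  k=2: 47^2 = 31 mod 66
  k=4: 47^4 = 37 mod 66
  k=5: 47^5 = 37 * 47 = 23 mod 66
  k=10: 47^10 = 49 * 31 = 1 mod 66  <- first divisor giving 1
Order = 10

10


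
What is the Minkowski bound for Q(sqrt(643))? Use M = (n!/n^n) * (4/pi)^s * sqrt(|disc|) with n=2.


d = 643, d mod 4 = 3, so disc(K) = 4d = 2572; |disc(K)| = 2572
Real quadratic field, so n = 2, s = r2 = 0, r1 = 2
M = (n!/n^n) * (4/pi)^s * sqrt(|disc(K)|) = (2!/2^2) * (4/pi)^0 * sqrt(2572)
= 0.5 * 1.000000 * 50.714889
= 25.3574

25.3574


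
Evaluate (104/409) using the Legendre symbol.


p = 409 is prime, so compute (104/409) with the reciprocity algorithm (Jacobi-symbol steps: pull out 2s via (2/n), flip via reciprocity, reduce):
  pull out 2: (2/409) = +1  (since 409 mod 8 = 1)
  pull out 2: (2/409) = +1  (since 409 mod 8 = 1)
  pull out 2: (2/409) = +1  (since 409 mod 8 = 1)
  reciprocity: (13/409) -> +(409/13)
  reduce: (6/13)
  pull out 2: (2/13) = -1  (since 13 mod 8 = 5)
  reciprocity: (3/13) -> +(13/3)
  reduce: (1/3)
  (1/3) = 1
Product of signs = -1
(104/409) = -1

-1


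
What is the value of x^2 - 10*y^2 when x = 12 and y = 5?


x^2 - d*y^2
= 12^2 - 10*5^2
= 144 - 250
= -106

-106


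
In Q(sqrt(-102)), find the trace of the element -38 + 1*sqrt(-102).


Tr(a + b*sqrt(d)) = (a + b*sqrt(d)) + (a - b*sqrt(d)) = 2a
= 2 * (-38)
= -76

-76


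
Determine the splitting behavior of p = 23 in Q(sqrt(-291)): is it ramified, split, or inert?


K = Q(sqrt(-291)). Since d mod 4 = 1, disc(K) = -291.
Check p | disc: -291 mod 23 = 8.
p does not divide disc. Compute Legendre symbol (d/p):
8^((23-1)/2) mod 23 = 1
(d/p) = 1, so p splits: (p) = P*P' with e=1, f=1, g=2.
Therefore p is split.

split


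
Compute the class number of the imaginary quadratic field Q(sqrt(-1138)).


K = Q(sqrt(-1138)). d mod 4 = 2, so D = disc(K) = 4d = -4552
h(K) equals the number of primitive reduced positive-definite forms (a, b, c) = a*x^2 + b*x*y + c*y^2 with b^2 - 4ac = D,
where reduced means |b| <= a <= c, with b >= 0 whenever |b| = a or a = c, and primitive means gcd(a, b, c) = 1.
Reduced forces 3a^2 <= |D| = 4552, so 1 <= a <= 38; b must have the parity of D, and c = (b^2 - D)/(4a) must be an integer >= a.
Enumerate a = 1..38, b in [-a, a]:
  a=1: (1, 0, 1138)  [1]
  a=2: (2, 0, 569)  [1]
  a=3..16: none
  a=17: (17, -2, 67), (17, 2, 67)  [2]
  a=18..22: none
  a=23: (23, -18, 53), (23, 18, 53)  [2]
  a=24..28: none
  a=29: (29, -28, 46), (29, 28, 46)  [2]
  a=30: none
  a=31: (31, -6, 37), (31, 6, 37)  [2]
  a=32..33: none
  a=34: (34, -32, 41), (34, 32, 41)  [2]
  a=35..38: none
Total reduced forms: 1 + 1 + 2 + 2 + 2 + 2 + 2 = 12
h = 12

12


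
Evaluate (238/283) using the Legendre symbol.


p = 283 is prime, so compute (238/283) with the reciprocity algorithm (Jacobi-symbol steps: pull out 2s via (2/n), flip via reciprocity, reduce):
  pull out 2: (2/283) = -1  (since 283 mod 8 = 3)
  reciprocity: (119/283) -> -(283/119)
  reduce: (45/119)
  reciprocity: (45/119) -> +(119/45)
  reduce: (29/45)
  reciprocity: (29/45) -> +(45/29)
  reduce: (16/29)
  pull out 2: (2/29) = -1  (since 29 mod 8 = 5)
  pull out 2: (2/29) = -1  (since 29 mod 8 = 5)
  pull out 2: (2/29) = -1  (since 29 mod 8 = 5)
  pull out 2: (2/29) = -1  (since 29 mod 8 = 5)
  (1/29) = 1
Product of signs = 1
(238/283) = 1

1


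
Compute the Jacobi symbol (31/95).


Compute (31/95) via quadratic reciprocity:
  reciprocity: (31/95) -> -(95/31)
  reduce: (2/31)
  pull out 2: (2/31) = +1  (since 31 mod 8 = 7)
  (1/31) = 1
Product of signs = -1

-1


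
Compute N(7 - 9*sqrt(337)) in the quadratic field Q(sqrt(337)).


N(a + b*sqrt(d)) = a^2 - d*b^2
= (7)^2 - (337)*(-9)^2
= 49 - 27297
= -27248

-27248


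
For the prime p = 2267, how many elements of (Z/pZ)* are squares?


For prime p, the number of non-zero quadratic residues is (p-1)/2.
= (2267-1)/2
= 1133

1133


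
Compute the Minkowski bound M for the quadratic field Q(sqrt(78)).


d = 78, d mod 4 = 2, so disc(K) = 4d = 312; |disc(K)| = 312
Real quadratic field, so n = 2, s = r2 = 0, r1 = 2
M = (n!/n^n) * (4/pi)^s * sqrt(|disc(K)|) = (2!/2^2) * (4/pi)^0 * sqrt(312)
= 0.5 * 1.000000 * 17.663522
= 8.8318

8.8318


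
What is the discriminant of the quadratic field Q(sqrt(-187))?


For K = Q(sqrt(d)) with d squarefree: disc(K) = d if d = 1 mod 4, and disc(K) = 4d if d = 2 or 3 mod 4.
Here d = -187, and d mod 4 = 1.
d = 1 mod 4 (O_K = Z[(1+sqrt(d))/2]), so disc(K) = d = -187

-187


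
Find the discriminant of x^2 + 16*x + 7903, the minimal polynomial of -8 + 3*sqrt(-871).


The element -8 + 3*sqrt(-871) has minimal polynomial:
x^2 + 16*x + 7903
Discriminant = (16)^2 - 4*(7903)
= 256 - 31612
= -31356

-31356


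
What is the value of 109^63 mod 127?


p = 127 is prime and the exponent is (p-1)/2 = 63, so by Euler's criterion 109^63 = (109/127) = +1 or -1 mod 127.
Compute by square-and-multiply:
  63 = 32 + 16 + 8 + 4 + 2 + 1 (binary 111111)
  Repeated squaring mod 127: 109^1 = 109, 109^2 = 70, 109^4 = 74, 109^8 = 15, 109^16 = 98, 109^32 = 79
  109^63 = 109^32 * 109^16 * 109^8 * 109^4 * 109^2 * 109^1 = 79 * 98 * 15 * 74 * 70 * 109 mod 127
    79 * 98 = 7742 = 122 mod 127
    122 * 15 = 1830 = 52 mod 127
    52 * 74 = 3848 = 38 mod 127
    38 * 70 = 2660 = 120 mod 127
    120 * 109 = 13080 = 126 mod 127
  109^63 = 126 mod 127
Result 126 = p - 1 = -1 mod 127: 109 is a quadratic non-residue mod 127. As a residue in [0, p-1] the value is 126.
109^63 mod 127 = 126

126


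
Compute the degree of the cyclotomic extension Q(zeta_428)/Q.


The degree equals Euler's totient phi(428).
428 = 2^2 * 107
phi(428) = 212

212


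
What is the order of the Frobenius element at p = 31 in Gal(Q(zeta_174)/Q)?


The Frobenius at p in Gal(Q(zeta_n)/Q) = (Z/nZ)* is the class of p, so its order is ord_174(31), the smallest k >= 1 with 31^k = 1 mod 174.
n = 174 = 2 * 3 * 29, phi(174) = 56; the order divides phi(n).
Divisors of 56: 1, 2, 4, 7, 8, 14, 28, 56
Repeated squaring mod 174: 31^1 = 31, 31^2 = 91, 31^4 = 103, 31^8 = 169, 31^16 = 25, 31^32 = 103
Test divisors in increasing order:
  k=1: 31^1 = 31 mod 174
  k=2: 31^2 = 91 mod 174
  k=4: 31^4 = 103 mod 174
  k=7: 31^7 = 103 * 91 * 31 = 157 mod 174
  k=8: 31^8 = 169 mod 174
  k=14: 31^14 = 169 * 103 * 91 = 115 mod 174
  k=28: 31^28 = 25 * 169 * 103 = 1 mod 174  <- first divisor giving 1
Order = 28

28


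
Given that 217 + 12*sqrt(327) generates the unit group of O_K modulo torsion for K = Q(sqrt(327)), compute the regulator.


epsilon = 217 + 12*sqrt(327)
= 433.9977
R = ln(433.9977)
= 6.0730

6.0730


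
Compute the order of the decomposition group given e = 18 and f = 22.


|D_P| = e * f
= 18 * 22
= 396

396


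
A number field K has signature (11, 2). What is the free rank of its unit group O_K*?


By Dirichlet's unit theorem:
rank = r1 + r2 - 1
= 11 + 2 - 1
= 12

12


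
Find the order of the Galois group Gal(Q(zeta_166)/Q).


|Gal(Q(zeta_166)/Q)| = phi(166)
= 82

82


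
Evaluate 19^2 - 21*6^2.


x^2 - d*y^2
= 19^2 - 21*6^2
= 361 - 756
= -395

-395


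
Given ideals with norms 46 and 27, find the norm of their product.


N(IJ) = N(I) * N(J)
= 46 * 27
= 1242

1242


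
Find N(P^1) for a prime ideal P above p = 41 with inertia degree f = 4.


N(P^a) = p^(a*f)
= 41^(1*4)
= 41^4
= 2825761

2825761


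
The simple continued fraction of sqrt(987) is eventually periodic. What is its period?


Run the CF algorithm for sqrt(987).
a_0 = floor(sqrt(987)) = 31; set m_0=0, q_0=1.
Recurrence: m' = q*a - m,  q' = (d - m'^2)/q,  a' = floor((a_0 + m')/q').
  step 1: m=31, q=26, a=2
  step 2: m=21, q=21, a=2
  step 3: m=21, q=26, a=2
  step 4: m=31, q=1, a=62
a_4 = 2*a_0 = 62, so the period closes here.
sqrt(987) = [31; 2, 2, 2, 62]
Period length = 4

4
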